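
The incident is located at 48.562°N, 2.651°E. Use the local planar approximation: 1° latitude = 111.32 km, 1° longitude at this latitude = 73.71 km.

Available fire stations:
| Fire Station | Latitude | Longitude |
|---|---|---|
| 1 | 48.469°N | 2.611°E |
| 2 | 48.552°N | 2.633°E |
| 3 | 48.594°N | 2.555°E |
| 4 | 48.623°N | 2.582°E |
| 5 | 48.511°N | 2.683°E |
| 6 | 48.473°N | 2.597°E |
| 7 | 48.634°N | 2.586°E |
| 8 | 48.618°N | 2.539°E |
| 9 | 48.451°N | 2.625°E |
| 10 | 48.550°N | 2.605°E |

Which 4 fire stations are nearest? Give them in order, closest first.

Distances from 48.562°N, 2.651°E:
1: √((-0.093·111.32)² + (-0.040·73.71)²) = √(107.17964 + 8.69306) = 10.764 km
2: √((-0.010·111.32)² + (-0.018·73.71)²) = √(1.23921 + 1.76035) = 1.732 km
3: √((0.032·111.32)² + (-0.096·73.71)²) = √(12.68955 + 50.07204) = 7.922 km
4: √((0.061·111.32)² + (-0.069·73.71)²) = √(46.11116 + 25.86729) = 8.484 km
5: √((-0.051·111.32)² + (0.032·73.71)²) = √(32.23196 + 5.56356) = 6.148 km
6: √((-0.089·111.32)² + (-0.054·73.71)²) = √(98.15816 + 15.84311) = 10.677 km
7: √((0.072·111.32)² + (-0.065·73.71)²) = √(64.24087 + 22.95512) = 9.338 km
8: √((0.056·111.32)² + (-0.112·73.71)²) = √(38.86176 + 68.15361) = 10.345 km
9: √((-0.111·111.32)² + (-0.026·73.71)²) = √(152.68359 + 3.67282) = 12.504 km
10: √((-0.012·111.32)² + (-0.046·73.71)²) = √(1.78447 + 11.49658) = 3.644 km
Sorted: 2 (1.732 km) < 10 (3.644 km) < 5 (6.148 km) < 3 (7.922 km) < 4 (8.484 km) < 7 (9.338 km) < …

2, 10, 5, 3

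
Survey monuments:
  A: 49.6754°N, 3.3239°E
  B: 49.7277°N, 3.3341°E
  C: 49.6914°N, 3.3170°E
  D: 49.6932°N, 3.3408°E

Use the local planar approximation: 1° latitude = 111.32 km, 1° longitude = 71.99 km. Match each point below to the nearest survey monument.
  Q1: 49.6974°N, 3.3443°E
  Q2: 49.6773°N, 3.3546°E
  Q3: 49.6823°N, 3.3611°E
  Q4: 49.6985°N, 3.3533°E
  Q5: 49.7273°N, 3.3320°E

Q1→D; Q2→D; Q3→D; Q4→D; Q5→B

Q1 at 49.6974°N, 3.3443°E:
  A: √((-0.0220·111.32)² + (-0.0204·71.99)²) = √(5.997797 + 2.156774) = 2.8556 km
  B: √((0.0303·111.32)² + (-0.0102·71.99)²) = √(11.377102 + 0.539194) = 3.4520 km
  C: √((-0.0060·111.32)² + (-0.0273·71.99)²) = √(0.446117 + 3.862510) = 2.0757 km
  D: √((-0.0042·111.32)² + (-0.0035·71.99)²) = √(0.218597 + 0.063486) = 0.5311 km
  → nearest: D (0.5311 km)
Q2 at 49.6773°N, 3.3546°E:
  A: √((-0.0019·111.32)² + (-0.0307·71.99)²) = √(0.044736 + 4.884511) = 2.2202 km
  B: √((0.0504·111.32)² + (-0.0205·71.99)²) = √(31.478024 + 2.177971) = 5.8014 km
  C: √((0.0141·111.32)² + (-0.0376·71.99)²) = √(2.463682 + 7.326896) = 3.1290 km
  D: √((0.0159·111.32)² + (-0.0138·71.99)²) = √(3.132858 + 0.986967) = 2.0297 km
  → nearest: D (2.0297 km)
Q3 at 49.6823°N, 3.3611°E:
  A: √((-0.0069·111.32)² + (-0.0372·71.99)²) = √(0.589990 + 7.171834) = 2.7860 km
  B: √((0.0454·111.32)² + (-0.0270·71.99)²) = √(25.542188 + 3.778086) = 5.4148 km
  C: √((0.0091·111.32)² + (-0.0441·71.99)²) = √(1.026193 + 10.079095) = 3.3325 km
  D: √((0.0109·111.32)² + (-0.0203·71.99)²) = √(1.472310 + 2.135681) = 1.8995 km
  → nearest: D (1.8995 km)
Q4 at 49.6985°N, 3.3533°E:
  A: √((-0.0231·111.32)² + (-0.0294·71.99)²) = √(6.612571 + 4.479598) = 3.3305 km
  B: √((0.0292·111.32)² + (-0.0192·71.99)²) = √(10.566036 + 1.910499) = 3.5322 km
  C: √((-0.0071·111.32)² + (-0.0363·71.99)²) = √(0.624688 + 6.829008) = 2.7301 km
  D: √((-0.0053·111.32)² + (-0.0125·71.99)²) = √(0.348095 + 0.809775) = 1.0760 km
  → nearest: D (1.0760 km)
Q5 at 49.7273°N, 3.3320°E:
  A: √((-0.0519·111.32)² + (-0.0081·71.99)²) = √(33.379599 + 0.340028) = 5.8069 km
  B: √((0.0004·111.32)² + (0.0021·71.99)²) = √(0.001983 + 0.022855) = 0.1576 km
  C: √((-0.0359·111.32)² + (-0.0150·71.99)²) = √(15.971117 + 1.166076) = 4.1397 km
  D: √((-0.0341·111.32)² + (0.0088·71.99)²) = √(14.409707 + 0.401337) = 3.8485 km
  → nearest: B (0.1576 km)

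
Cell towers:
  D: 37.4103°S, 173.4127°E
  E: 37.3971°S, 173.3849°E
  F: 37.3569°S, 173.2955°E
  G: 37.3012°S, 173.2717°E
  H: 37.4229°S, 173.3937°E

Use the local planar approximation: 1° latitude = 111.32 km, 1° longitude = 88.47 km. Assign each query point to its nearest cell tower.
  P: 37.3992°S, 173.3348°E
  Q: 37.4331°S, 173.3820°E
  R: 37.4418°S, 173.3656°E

P at 37.3992°S, 173.3348°E:
  D: √((-0.0111·111.32)² + (0.0779·88.47)²) = √(1.526836 + 47.497086) = 7.0017 km
  E: √((0.0021·111.32)² + (0.0501·88.47)²) = √(0.054649 + 19.645700) = 4.4385 km
  F: √((0.0423·111.32)² + (-0.0393·88.47)²) = √(22.173136 + 12.088632) = 5.8534 km
  G: √((0.0980·111.32)² + (-0.0631·88.47)²) = √(119.014136 + 31.163826) = 12.2547 km
  H: √((-0.0237·111.32)² + (0.0589·88.47)²) = √(6.960542 + 27.153302) = 5.8407 km
  → nearest: E (4.4385 km)
Q at 37.4331°S, 173.3820°E:
  D: √((0.0228·111.32)² + (0.0307·88.47)²) = √(6.441931 + 7.376814) = 3.7174 km
  E: √((0.0360·111.32)² + (0.0029·88.47)²) = √(16.060217 + 0.065825) = 4.0157 km
  F: √((0.0762·111.32)² + (-0.0865·88.47)²) = √(71.954231 + 58.563129) = 11.4244 km
  G: √((0.1319·111.32)² + (-0.1103·88.47)²) = √(215.593661 + 95.223267) = 17.6300 km
  H: √((0.0102·111.32)² + (0.0117·88.47)²) = √(1.289278 + 1.071430) = 1.5365 km
  → nearest: H (1.5365 km)
R at 37.4418°S, 173.3656°E:
  D: √((0.0315·111.32)² + (0.0471·88.47)²) = √(12.296103 + 17.363364) = 5.4461 km
  E: √((0.0447·111.32)² + (0.0193·88.47)²) = √(24.760616 + 2.915457) = 5.2608 km
  F: √((0.0849·111.32)² + (-0.0701·88.47)²) = √(89.322686 + 38.461666) = 11.3042 km
  G: √((0.1406·111.32)² + (-0.0939·88.47)²) = √(244.972332 + 69.011782) = 17.7196 km
  H: √((0.0189·111.32)² + (0.0281·88.47)²) = √(4.426597 + 6.180231) = 3.2568 km
  → nearest: H (3.2568 km)

P→E; Q→H; R→H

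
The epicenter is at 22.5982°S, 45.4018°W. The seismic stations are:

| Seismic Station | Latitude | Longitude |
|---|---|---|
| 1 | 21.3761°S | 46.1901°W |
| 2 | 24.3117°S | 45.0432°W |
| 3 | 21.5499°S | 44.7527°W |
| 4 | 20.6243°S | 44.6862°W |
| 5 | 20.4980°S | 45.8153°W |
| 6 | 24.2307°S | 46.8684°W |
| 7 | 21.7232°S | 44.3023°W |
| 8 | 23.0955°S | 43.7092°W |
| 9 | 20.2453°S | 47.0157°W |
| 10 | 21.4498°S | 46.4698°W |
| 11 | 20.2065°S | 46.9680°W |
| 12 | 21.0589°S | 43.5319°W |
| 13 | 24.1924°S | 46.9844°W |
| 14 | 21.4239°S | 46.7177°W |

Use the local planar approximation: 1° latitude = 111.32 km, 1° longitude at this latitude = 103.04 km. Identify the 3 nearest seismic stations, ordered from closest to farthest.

3, 7, 1

Distances from 22.5982°S, 45.4018°W:
1: √((1.2221·111.32)² + (-0.7883·103.04)²) = √(18508.016735 + 6597.733255) = 158.4479 km
2: √((-1.7135·111.32)² + (0.3586·103.04)²) = √(36384.349340 + 1365.313142) = 194.2927 km
3: √((1.0483·111.32)² + (0.6491·103.04)²) = √(13618.132861 + 4473.371003) = 134.5047 km
4: √((1.9739·111.32)² + (0.7156·103.04)²) = √(48283.271585 + 5436.912752) = 231.7762 km
5: √((2.1002·111.32)² + (-0.4135·103.04)²) = √(54659.757879 + 1815.359858) = 237.6449 km
6: √((-1.6325·111.32)² + (-1.4666·103.04)²) = √(33025.756554 + 22836.790162) = 236.3526 km
7: √((0.8750·111.32)² + (1.0995·103.04)²) = √(9487.734025 + 12835.186025) = 149.4086 km
8: √((-0.4973·111.32)² + (1.6926·103.04)²) = √(3064.667154 + 30417.279825) = 182.9807 km
9: √((2.3529·111.32)² + (-1.6139·103.04)²) = √(68604.615523 + 27654.444760) = 310.2564 km
10: √((1.1484·111.32)² + (-1.0680·103.04)²) = √(16343.036964 + 12110.280583) = 168.6811 km
11: √((2.3917·111.32)² + (-1.5662·103.04)²) = √(70885.890965 + 26043.907206) = 311.3355 km
12: √((1.5393·111.32)² + (1.8699·103.04)²) = √(29362.493529 + 37123.461409) = 257.8487 km
13: √((-1.5942·111.32)² + (-1.5826·103.04)²) = √(31494.303253 + 26592.184960) = 241.0114 km
14: √((1.1743·111.32)² + (-1.3159·103.04)²) = √(17088.522599 + 18384.739217) = 188.3435 km
Sorted: 3 (134.5047 km) < 7 (149.4086 km) < 1 (158.4479 km) < 10 (168.6811 km) < 8 (182.9807 km) < …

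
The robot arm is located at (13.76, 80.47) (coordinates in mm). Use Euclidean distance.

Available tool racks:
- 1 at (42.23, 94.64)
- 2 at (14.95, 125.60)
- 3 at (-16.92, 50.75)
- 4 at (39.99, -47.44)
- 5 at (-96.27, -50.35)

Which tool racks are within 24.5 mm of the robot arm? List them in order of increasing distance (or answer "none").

none

Distances from (13.76, 80.47):
1: √((28.47)² + (14.17)²) = √(810.5409 + 200.7889) = 31.80 mm
2: √((1.19)² + (45.13)²) = √(1.4161 + 2036.7169) = 45.15 mm
3: √((-30.68)² + (-29.72)²) = √(941.2624 + 883.2784) = 42.71 mm
4: √((26.23)² + (-127.91)²) = √(688.0129 + 16360.9681) = 130.57 mm
5: √((-110.03)² + (-130.82)²) = √(12106.6009 + 17113.8724) = 170.94 mm
Threshold 24.5 mm: none within range.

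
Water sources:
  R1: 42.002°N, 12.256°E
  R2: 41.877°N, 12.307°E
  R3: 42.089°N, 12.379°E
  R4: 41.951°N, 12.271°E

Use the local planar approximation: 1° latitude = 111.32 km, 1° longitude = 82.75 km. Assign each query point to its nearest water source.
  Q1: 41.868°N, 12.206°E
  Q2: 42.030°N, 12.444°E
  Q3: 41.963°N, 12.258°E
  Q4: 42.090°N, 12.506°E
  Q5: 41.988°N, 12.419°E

Q1→R2; Q2→R3; Q3→R4; Q4→R3; Q5→R3

Q1 at 41.868°N, 12.206°E:
  R1: 15.480 km
  R2: 8.418 km
  R3: 28.464 km
  R4: 10.691 km
  → nearest: R2 (8.418 km)
Q2 at 42.030°N, 12.444°E:
  R1: 15.866 km
  R2: 20.460 km
  R3: 8.489 km
  R4: 16.801 km
  → nearest: R3 (8.489 km)
Q3 at 41.963°N, 12.258°E:
  R1: 4.345 km
  R2: 10.397 km
  R3: 17.233 km
  R4: 1.715 km
  → nearest: R4 (1.715 km)
Q4 at 42.090°N, 12.506°E:
  R1: 22.890 km
  R2: 28.868 km
  R3: 10.510 km
  R4: 24.851 km
  → nearest: R3 (10.510 km)
Q5 at 41.988°N, 12.419°E:
  R1: 13.578 km
  R2: 15.446 km
  R3: 11.720 km
  R4: 12.921 km
  → nearest: R3 (11.720 km)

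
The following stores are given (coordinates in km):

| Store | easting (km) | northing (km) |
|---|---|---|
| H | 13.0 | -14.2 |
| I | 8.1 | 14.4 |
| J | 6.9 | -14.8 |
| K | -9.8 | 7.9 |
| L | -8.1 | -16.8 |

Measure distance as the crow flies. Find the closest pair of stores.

Pairwise distances:
H–I: 29.0 km
H–J: 6.1 km
H–K: 31.8 km
H–L: 21.3 km
I–J: 29.2 km
I–K: 19.0 km
I–L: 35.2 km
J–K: 28.2 km
J–L: 15.1 km
K–L: 24.8 km
Closest pair: H–J at 6.1 km.

H and J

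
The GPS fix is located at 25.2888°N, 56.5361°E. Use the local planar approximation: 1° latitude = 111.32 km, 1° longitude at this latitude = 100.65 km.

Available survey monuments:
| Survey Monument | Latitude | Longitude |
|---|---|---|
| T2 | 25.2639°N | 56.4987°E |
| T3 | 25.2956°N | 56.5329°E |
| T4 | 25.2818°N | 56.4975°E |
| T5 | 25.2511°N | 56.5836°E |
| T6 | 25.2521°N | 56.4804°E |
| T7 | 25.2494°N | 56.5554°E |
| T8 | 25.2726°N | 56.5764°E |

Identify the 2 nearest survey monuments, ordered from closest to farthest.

Distances from 25.2888°N, 56.5361°E:
T2: √((-0.0249·111.32)² + (-0.0374·100.65)²) = √(7.683252 + 14.170030) = 4.6747 km
T3: √((0.0068·111.32)² + (-0.0032·100.65)²) = √(0.573013 + 0.103736) = 0.8226 km
T4: √((-0.0070·111.32)² + (-0.0386·100.65)²) = √(0.607215 + 15.093924) = 3.9625 km
T5: √((-0.0377·111.32)² + (0.0475·100.65)²) = √(17.612828 + 22.856766) = 6.3616 km
T6: √((-0.0367·111.32)² + (-0.0557·100.65)²) = √(16.690853 + 31.429535) = 6.9369 km
T7: √((-0.0394·111.32)² + (0.0193·100.65)²) = √(19.237066 + 3.773481) = 4.7969 km
T8: √((-0.0162·111.32)² + (0.0403·100.65)²) = √(3.252194 + 16.452718) = 4.4390 km
Sorted: T3 (0.8226 km) < T4 (3.9625 km) < T8 (4.4390 km) < T2 (4.6747 km) < …

T3, T4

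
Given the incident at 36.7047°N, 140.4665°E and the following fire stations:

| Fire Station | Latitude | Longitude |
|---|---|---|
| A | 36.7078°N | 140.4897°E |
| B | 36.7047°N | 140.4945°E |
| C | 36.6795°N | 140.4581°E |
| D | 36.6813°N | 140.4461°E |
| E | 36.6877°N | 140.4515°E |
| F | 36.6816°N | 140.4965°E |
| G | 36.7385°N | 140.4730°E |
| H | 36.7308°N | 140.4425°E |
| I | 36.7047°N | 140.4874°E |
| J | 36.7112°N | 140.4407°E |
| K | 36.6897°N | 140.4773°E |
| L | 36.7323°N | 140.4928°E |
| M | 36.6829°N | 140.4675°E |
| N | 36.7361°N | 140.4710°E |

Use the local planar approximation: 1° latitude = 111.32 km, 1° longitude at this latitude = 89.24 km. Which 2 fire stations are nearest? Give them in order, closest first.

Distances from 36.7047°N, 140.4665°E:
A: 2.0989 km
B: 2.4987 km
C: 2.9037 km
D: 3.1780 km
E: 2.3180 km
F: 3.7121 km
G: 3.8071 km
H: 3.6095 km
I: 1.8651 km
J: 2.4134 km
K: 1.9280 km
L: 3.8663 km
M: 2.4284 km
N: 3.5184 km
Sorted: I (1.8651 km) < K (1.9280 km) < A (2.0989 km) < E (2.3180 km) < …

I, K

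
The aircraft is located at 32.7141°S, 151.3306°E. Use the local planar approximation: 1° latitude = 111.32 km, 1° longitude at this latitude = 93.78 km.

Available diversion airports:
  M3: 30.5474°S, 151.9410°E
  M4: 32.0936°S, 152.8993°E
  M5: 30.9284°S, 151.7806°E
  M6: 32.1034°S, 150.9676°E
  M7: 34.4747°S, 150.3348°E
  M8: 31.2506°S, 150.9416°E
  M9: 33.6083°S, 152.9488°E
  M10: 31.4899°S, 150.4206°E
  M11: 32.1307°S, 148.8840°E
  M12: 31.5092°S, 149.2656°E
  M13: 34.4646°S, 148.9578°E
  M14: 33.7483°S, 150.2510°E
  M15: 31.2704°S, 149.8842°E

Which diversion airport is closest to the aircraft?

M6

Distances from 32.7141°S, 151.3306°E:
M3: 247.8968 km
M4: 162.5219 km
M5: 203.2143 km
M6: 76.0301 km
M7: 217.1015 km
M8: 166.9512 km
M9: 181.4888 km
M10: 160.7935 km
M11: 238.4564 km
M12: 235.5700 km
M13: 295.7842 km
M14: 153.3127 km
M15: 210.3038 km
Minimum: M6 at 76.0301 km.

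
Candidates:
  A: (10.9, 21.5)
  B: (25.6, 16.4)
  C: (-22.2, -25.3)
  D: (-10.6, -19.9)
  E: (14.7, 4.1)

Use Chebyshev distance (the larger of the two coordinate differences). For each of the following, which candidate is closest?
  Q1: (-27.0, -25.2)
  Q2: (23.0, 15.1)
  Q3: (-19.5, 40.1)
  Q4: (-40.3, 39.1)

Q1 at (-27.0, -25.2):
  A: max(|37.9|, |46.7|) = 46.7
  B: max(|52.6|, |41.6|) = 52.6
  C: max(|4.8|, |-0.1|) = 4.8
  D: max(|16.4|, |5.3|) = 16.4
  E: max(|41.7|, |29.3|) = 41.7
  → nearest: C (4.8)
Q2 at (23.0, 15.1):
  A: max(|-12.1|, |6.4|) = 12.1
  B: max(|2.6|, |1.3|) = 2.6
  C: max(|-45.2|, |-40.4|) = 45.2
  D: max(|-33.6|, |-35.0|) = 35.0
  E: max(|-8.3|, |-11.0|) = 11.0
  → nearest: B (2.6)
Q3 at (-19.5, 40.1):
  A: max(|30.4|, |-18.6|) = 30.4
  B: max(|45.1|, |-23.7|) = 45.1
  C: max(|-2.7|, |-65.4|) = 65.4
  D: max(|8.9|, |-60.0|) = 60.0
  E: max(|34.2|, |-36.0|) = 36.0
  → nearest: A (30.4)
Q4 at (-40.3, 39.1):
  A: max(|51.2|, |-17.6|) = 51.2
  B: max(|65.9|, |-22.7|) = 65.9
  C: max(|18.1|, |-64.4|) = 64.4
  D: max(|29.7|, |-59.0|) = 59.0
  E: max(|55.0|, |-35.0|) = 55.0
  → nearest: A (51.2)

Q1→C; Q2→B; Q3→A; Q4→A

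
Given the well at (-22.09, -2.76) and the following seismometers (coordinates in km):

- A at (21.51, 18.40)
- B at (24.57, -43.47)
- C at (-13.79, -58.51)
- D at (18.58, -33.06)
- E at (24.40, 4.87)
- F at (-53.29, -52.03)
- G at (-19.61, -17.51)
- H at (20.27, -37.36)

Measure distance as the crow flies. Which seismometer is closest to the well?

Distances from (-22.09, -2.76):
A: √((43.60)² + (21.16)²) = √(1900.9600 + 447.7456) = 48.46 km
B: √((46.66)² + (-40.71)²) = √(2177.1556 + 1657.3041) = 61.92 km
C: √((8.30)² + (-55.75)²) = √(68.8900 + 3108.0625) = 56.36 km
D: √((40.67)² + (-30.30)²) = √(1654.0489 + 918.0900) = 50.72 km
E: √((46.49)² + (7.63)²) = √(2161.3201 + 58.2169) = 47.11 km
F: √((-31.20)² + (-49.27)²) = √(973.4400 + 2427.5329) = 58.32 km
G: √((2.48)² + (-14.75)²) = √(6.1504 + 217.5625) = 14.96 km
H: √((42.36)² + (-34.60)²) = √(1794.3696 + 1197.1600) = 54.69 km
Minimum: G at 14.96 km.

G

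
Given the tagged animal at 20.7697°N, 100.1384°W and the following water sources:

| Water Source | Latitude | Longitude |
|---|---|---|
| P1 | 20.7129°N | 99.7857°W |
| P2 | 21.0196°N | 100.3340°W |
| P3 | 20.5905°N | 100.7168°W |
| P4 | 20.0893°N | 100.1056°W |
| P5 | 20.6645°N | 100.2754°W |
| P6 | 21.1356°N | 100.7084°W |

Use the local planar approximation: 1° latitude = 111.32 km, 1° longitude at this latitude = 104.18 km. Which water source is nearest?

P5

Distances from 20.7697°N, 100.1384°W:
P1: √((-0.0568·111.32)² + (0.3527·104.18)²) = √(39.980025 + 1350.142554) = 37.2843 km
P2: √((0.2499·111.32)² + (-0.1956·104.18)²) = √(773.889417 + 415.246908) = 34.4839 km
P3: √((-0.1792·111.32)² + (-0.5784·104.18)²) = √(397.944408 + 3630.991855) = 63.4739 km
P4: √((-0.6804·111.32)² + (0.0328·104.18)²) = √(5736.869954 + 11.676600) = 75.8192 km
P5: √((-0.1052·111.32)² + (-0.1370·104.18)²) = √(137.144336 + 203.708823) = 18.4622 km
P6: √((0.3659·111.32)² + (-0.5700·104.18)²) = √(1659.094846 + 3526.293183) = 72.0096 km
Minimum: P5 at 18.4622 km.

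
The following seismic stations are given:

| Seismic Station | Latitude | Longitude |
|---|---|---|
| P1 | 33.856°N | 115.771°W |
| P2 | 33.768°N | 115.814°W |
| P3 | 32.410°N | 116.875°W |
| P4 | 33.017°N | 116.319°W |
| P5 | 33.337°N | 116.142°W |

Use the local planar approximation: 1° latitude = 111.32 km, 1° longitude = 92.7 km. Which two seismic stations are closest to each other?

Pairwise distances:
P1–P2: 10.576 km
P4–P5: 39.220 km
P2–P5: 56.802 km
P1–P5: 67.237 km
P3–P4: 84.985 km
P2–P4: 95.816 km
P1–P4: 106.319 km
P3–P5: 123.556 km
P2–P3: 180.352 km
P1–P3: 190.747 km
Closest pair: P1–P2 at 10.576 km.

P1 and P2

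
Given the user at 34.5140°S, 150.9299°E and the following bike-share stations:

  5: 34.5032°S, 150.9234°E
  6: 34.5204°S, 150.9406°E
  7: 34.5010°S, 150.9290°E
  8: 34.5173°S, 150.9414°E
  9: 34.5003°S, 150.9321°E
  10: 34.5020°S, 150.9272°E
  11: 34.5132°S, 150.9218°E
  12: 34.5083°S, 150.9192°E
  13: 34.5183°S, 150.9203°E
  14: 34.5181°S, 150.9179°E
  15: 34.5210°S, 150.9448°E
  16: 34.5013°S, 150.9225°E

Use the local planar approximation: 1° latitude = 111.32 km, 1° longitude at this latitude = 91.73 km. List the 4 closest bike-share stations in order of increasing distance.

11, 13, 8, 12

Distances from 34.5140°S, 150.9299°E:
5: √((0.0108·111.32)² + (-0.0065·91.73)²) = √(1.445419 + 0.355508) = 1.3420 km
6: √((-0.0064·111.32)² + (0.0107·91.73)²) = √(0.507582 + 0.963364) = 1.2128 km
7: √((0.0130·111.32)² + (-0.0009·91.73)²) = √(2.094272 + 0.006816) = 1.4495 km
8: √((-0.0033·111.32)² + (0.0115·91.73)²) = √(0.134950 + 1.112803) = 1.1170 km
9: √((0.0137·111.32)² + (0.0022·91.73)²) = √(2.325881 + 0.040726) = 1.5384 km
10: √((0.0120·111.32)² + (-0.0027·91.73)²) = √(1.784469 + 0.061341) = 1.3586 km
11: √((0.0008·111.32)² + (-0.0081·91.73)²) = √(0.007931 + 0.552068) = 0.7483 km
12: √((0.0057·111.32)² + (-0.0107·91.73)²) = √(0.402621 + 0.963364) = 1.1688 km
13: √((-0.0043·111.32)² + (-0.0096·91.73)²) = √(0.229131 + 0.775470) = 1.0023 km
14: √((-0.0041·111.32)² + (-0.0120·91.73)²) = √(0.208312 + 1.211673) = 1.1916 km
15: √((-0.0070·111.32)² + (0.0149·91.73)²) = √(0.607215 + 1.868079) = 1.5733 km
16: √((0.0127·111.32)² + (-0.0074·91.73)²) = √(1.998729 + 0.460772) = 1.5683 km
Sorted: 11 (0.7483 km) < 13 (1.0023 km) < 8 (1.1170 km) < 12 (1.1688 km) < 14 (1.1916 km) < 6 (1.2128 km) < …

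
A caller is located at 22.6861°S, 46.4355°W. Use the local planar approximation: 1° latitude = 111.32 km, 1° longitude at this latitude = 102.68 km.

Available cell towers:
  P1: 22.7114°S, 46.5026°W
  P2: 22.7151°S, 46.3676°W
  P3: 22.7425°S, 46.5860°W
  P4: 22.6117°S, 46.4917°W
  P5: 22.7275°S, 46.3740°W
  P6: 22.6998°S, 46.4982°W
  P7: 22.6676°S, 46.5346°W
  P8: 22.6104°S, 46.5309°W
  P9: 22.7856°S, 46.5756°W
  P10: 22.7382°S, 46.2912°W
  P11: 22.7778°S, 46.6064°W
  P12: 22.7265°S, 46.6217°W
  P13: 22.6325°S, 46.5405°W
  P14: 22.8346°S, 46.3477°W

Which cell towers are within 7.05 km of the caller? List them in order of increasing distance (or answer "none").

Distances from 22.6861°S, 46.4355°W:
P1: 7.4432 km
P2: 7.6831 km
P3: 16.6801 km
P4: 10.0943 km
P5: 7.8177 km
P6: 6.6162 km
P7: 10.3819 km
P8: 12.9216 km
P9: 18.1556 km
P10: 15.9114 km
P11: 20.3012 km
P12: 19.6408 km
P13: 12.3224 km
P14: 18.8295 km
Threshold 7.05 km: P6 (6.6162 km) is within range.

P6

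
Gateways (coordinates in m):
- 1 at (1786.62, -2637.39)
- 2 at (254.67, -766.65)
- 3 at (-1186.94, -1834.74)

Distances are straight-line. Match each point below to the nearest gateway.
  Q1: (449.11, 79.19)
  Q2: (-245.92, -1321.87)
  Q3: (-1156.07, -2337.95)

Q1→2; Q2→2; Q3→3

Q1 at (449.11, 79.19):
  1: √((1337.51)² + (-2716.58)²) = √(1788933.0001 + 7379806.8964) = 3027.99 m
  2: √((-194.44)² + (-845.84)²) = √(37806.9136 + 715445.3056) = 867.90 m
  3: √((-1636.05)² + (-1913.93)²) = √(2676659.6025 + 3663128.0449) = 2517.89 m
  → nearest: 2 (867.90 m)
Q2 at (-245.92, -1321.87):
  1: √((2032.54)² + (-1315.52)²) = √(4131218.8516 + 1730592.8704) = 2421.12 m
  2: √((500.59)² + (555.22)²) = √(250590.3481 + 308269.2484) = 747.57 m
  3: √((-941.02)² + (-512.87)²) = √(885518.6404 + 263035.6369) = 1071.71 m
  → nearest: 2 (747.57 m)
Q3 at (-1156.07, -2337.95):
  1: √((2942.69)² + (-299.44)²) = √(8659424.4361 + 89664.3136) = 2957.89 m
  2: √((1410.74)² + (1571.30)²) = √(1990187.3476 + 2468983.6900) = 2111.67 m
  3: √((-30.87)² + (503.21)²) = √(952.9569 + 253220.3041) = 504.16 m
  → nearest: 3 (504.16 m)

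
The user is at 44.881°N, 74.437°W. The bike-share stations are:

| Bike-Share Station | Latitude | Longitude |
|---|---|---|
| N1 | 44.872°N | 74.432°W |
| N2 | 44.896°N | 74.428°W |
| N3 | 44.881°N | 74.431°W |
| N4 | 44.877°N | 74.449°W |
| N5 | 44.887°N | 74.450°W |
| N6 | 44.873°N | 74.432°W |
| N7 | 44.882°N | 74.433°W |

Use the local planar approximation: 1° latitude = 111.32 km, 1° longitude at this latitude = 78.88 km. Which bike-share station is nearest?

Distances from 44.881°N, 74.437°W:
N1: √((-0.009·111.32)² + (0.005·78.88)²) = √(1.00376 + 0.15555) = 1.077 km
N2: √((0.015·111.32)² + (0.009·78.88)²) = √(2.78823 + 0.50399) = 1.814 km
N3: √((0.000·111.32)² + (0.006·78.88)²) = √(0.00000 + 0.22399) = 0.473 km
N4: √((-0.004·111.32)² + (-0.012·78.88)²) = √(0.19827 + 0.89598) = 1.046 km
N5: √((0.006·111.32)² + (-0.013·78.88)²) = √(0.44612 + 1.05153) = 1.224 km
N6: √((-0.008·111.32)² + (0.005·78.88)²) = √(0.79310 + 0.15555) = 0.974 km
N7: √((0.001·111.32)² + (0.004·78.88)²) = √(0.01239 + 0.09955) = 0.335 km
Minimum: N7 at 0.335 km.

N7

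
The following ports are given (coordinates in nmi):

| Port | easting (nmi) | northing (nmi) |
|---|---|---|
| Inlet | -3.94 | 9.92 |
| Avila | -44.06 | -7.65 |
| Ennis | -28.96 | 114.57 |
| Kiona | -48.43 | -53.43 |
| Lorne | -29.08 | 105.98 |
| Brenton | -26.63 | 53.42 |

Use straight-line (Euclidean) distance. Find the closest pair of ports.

Pairwise distances:
Inlet–Avila: 43.80 nmi
Inlet–Ennis: 107.60 nmi
Inlet–Kiona: 77.41 nmi
Inlet–Lorne: 99.30 nmi
Inlet–Brenton: 49.06 nmi
Avila–Ennis: 123.15 nmi
Avila–Kiona: 45.99 nmi
Avila–Lorne: 114.61 nmi
Avila–Brenton: 63.51 nmi
Ennis–Kiona: 169.12 nmi
Ennis–Lorne: 8.59 nmi
Ennis–Brenton: 61.19 nmi
Kiona–Lorne: 160.58 nmi
Kiona–Brenton: 109.05 nmi
Lorne–Brenton: 52.62 nmi
Closest pair: Ennis–Lorne at 8.59 nmi.

Ennis and Lorne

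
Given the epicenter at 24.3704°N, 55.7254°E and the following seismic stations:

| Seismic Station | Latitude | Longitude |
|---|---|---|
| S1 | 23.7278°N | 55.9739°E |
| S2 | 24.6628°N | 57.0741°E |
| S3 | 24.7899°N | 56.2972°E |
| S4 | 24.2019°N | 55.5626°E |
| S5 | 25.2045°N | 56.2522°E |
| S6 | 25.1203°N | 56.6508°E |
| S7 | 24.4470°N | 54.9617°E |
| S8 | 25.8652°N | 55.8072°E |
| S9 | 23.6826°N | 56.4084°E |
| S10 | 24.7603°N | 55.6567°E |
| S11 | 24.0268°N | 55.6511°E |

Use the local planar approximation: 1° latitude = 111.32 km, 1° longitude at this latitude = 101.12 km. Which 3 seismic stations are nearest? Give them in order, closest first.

Distances from 24.3704°N, 55.7254°E:
S1: 75.8194 km
S2: 140.2111 km
S3: 74.3234 km
S4: 24.9569 km
S5: 107.0476 km
S6: 125.4005 km
S7: 77.6947 km
S8: 166.6066 km
S9: 103.1131 km
S10: 43.9561 km
S11: 38.9805 km
Sorted: S4 (24.9569 km) < S11 (38.9805 km) < S10 (43.9561 km) < S3 (74.3234 km) < S1 (75.8194 km) < …

S4, S11, S10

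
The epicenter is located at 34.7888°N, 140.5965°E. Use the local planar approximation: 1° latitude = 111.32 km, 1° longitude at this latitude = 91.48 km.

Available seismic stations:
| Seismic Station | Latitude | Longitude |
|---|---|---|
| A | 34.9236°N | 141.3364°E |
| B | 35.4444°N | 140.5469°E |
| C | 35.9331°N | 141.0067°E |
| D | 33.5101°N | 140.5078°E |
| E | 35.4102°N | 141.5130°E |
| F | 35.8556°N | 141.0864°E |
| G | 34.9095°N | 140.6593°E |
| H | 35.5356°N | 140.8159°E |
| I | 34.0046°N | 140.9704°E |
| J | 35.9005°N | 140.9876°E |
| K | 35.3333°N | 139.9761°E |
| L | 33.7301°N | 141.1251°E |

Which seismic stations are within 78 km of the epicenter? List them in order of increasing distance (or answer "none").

Distances from 34.7888°N, 140.5965°E:
A: 69.3295 km
B: 73.1223 km
C: 132.7956 km
D: 142.5760 km
E: 108.6943 km
F: 126.9311 km
G: 14.6130 km
H: 85.5223 km
I: 93.7589 km
J: 128.8224 km
K: 83.0365 km
L: 127.3892 km
Threshold 78 km: G (14.6130 km), A (69.3295 km), B (73.1223 km) are within range.

G, A, B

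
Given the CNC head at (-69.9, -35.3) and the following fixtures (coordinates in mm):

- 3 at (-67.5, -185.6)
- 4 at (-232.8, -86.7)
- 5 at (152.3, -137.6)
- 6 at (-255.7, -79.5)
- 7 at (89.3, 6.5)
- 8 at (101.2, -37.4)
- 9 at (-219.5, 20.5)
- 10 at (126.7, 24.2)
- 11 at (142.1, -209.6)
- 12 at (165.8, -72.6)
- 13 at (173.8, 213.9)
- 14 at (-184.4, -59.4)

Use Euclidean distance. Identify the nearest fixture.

Distances from (-69.9, -35.3):
3: √((2.4)² + (-150.3)²) = √(5.760 + 22590.090) = 150.3 mm
4: √((-162.9)² + (-51.4)²) = √(26536.410 + 2641.960) = 170.8 mm
5: √((222.2)² + (-102.3)²) = √(49372.840 + 10465.290) = 244.6 mm
6: √((-185.8)² + (-44.2)²) = √(34521.640 + 1953.640) = 191.0 mm
7: √((159.2)² + (41.8)²) = √(25344.640 + 1747.240) = 164.6 mm
8: √((171.1)² + (-2.1)²) = √(29275.210 + 4.410) = 171.1 mm
9: √((-149.6)² + (55.8)²) = √(22380.160 + 3113.640) = 159.7 mm
10: √((196.6)² + (59.5)²) = √(38651.560 + 3540.250) = 205.4 mm
11: √((212.0)² + (-174.3)²) = √(44944.000 + 30380.490) = 274.5 mm
12: √((235.7)² + (-37.3)²) = √(55554.490 + 1391.290) = 238.6 mm
13: √((243.7)² + (249.2)²) = √(59389.690 + 62100.640) = 348.6 mm
14: √((-114.5)² + (-24.1)²) = √(13110.250 + 580.810) = 117.0 mm
Minimum: 14 at 117.0 mm.

14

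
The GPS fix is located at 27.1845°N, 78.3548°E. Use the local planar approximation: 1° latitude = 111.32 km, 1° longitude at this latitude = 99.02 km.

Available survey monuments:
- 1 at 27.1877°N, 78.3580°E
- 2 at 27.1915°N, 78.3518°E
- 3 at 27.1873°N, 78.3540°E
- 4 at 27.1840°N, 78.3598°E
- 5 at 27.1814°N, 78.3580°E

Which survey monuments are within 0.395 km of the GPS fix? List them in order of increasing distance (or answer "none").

3

Distances from 27.1845°N, 78.3548°E:
1: 0.4768 km
2: 0.8339 km
3: 0.3216 km
4: 0.4982 km
5: 0.4685 km
Threshold 0.395 km: 3 (0.3216 km) is within range.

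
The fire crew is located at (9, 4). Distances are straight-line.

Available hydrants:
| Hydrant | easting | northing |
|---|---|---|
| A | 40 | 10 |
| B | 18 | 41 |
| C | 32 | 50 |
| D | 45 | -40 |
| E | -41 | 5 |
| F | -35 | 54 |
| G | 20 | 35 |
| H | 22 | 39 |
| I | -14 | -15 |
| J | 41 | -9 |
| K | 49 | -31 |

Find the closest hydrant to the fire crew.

Distances from (9, 4):
A: 31.6
B: 38.1
C: 51.4
D: 56.9
E: 50.0
F: 66.6
G: 32.9
H: 37.3
I: 29.8
J: 34.5
K: 53.2
Minimum: I at 29.8.

I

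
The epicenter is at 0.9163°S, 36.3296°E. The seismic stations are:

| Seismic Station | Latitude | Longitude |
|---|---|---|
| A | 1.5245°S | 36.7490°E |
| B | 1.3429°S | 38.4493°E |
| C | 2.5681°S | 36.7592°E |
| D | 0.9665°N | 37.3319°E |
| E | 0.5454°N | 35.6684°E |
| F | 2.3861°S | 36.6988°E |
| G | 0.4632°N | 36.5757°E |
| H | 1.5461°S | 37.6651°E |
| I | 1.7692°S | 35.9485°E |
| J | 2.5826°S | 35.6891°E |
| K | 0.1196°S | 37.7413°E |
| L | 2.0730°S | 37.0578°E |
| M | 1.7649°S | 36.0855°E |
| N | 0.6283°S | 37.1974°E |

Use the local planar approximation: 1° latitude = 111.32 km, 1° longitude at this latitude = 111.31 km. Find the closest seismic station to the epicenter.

A

Distances from 0.9163°S, 36.3296°E:
A: 82.2392 km
B: 240.6755 km
C: 189.9945 km
D: 237.4370 km
E: 178.5870 km
F: 168.7002 km
G: 155.9901 km
H: 164.3578 km
I: 103.9904 km
J: 198.7217 km
K: 180.4370 km
L: 152.1519 km
M: 98.2960 km
N: 101.7763 km
Minimum: A at 82.2392 km.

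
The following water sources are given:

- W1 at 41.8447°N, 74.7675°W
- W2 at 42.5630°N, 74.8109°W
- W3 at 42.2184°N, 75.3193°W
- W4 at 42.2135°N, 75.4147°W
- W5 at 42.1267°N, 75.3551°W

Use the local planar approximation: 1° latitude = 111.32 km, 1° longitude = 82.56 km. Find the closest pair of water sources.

W3 and W4

Pairwise distances:
W1–W2: 80.0414 km
W1–W3: 61.6927 km
W1–W4: 67.3837 km
W1–W5: 57.7833 km
W2–W3: 56.8624 km
W2–W4: 63.2353 km
W2–W5: 66.1632 km
W3–W4: 7.8951 km
W3–W5: 10.6273 km
W4–W5: 10.8433 km
Closest pair: W3–W4 at 7.8951 km.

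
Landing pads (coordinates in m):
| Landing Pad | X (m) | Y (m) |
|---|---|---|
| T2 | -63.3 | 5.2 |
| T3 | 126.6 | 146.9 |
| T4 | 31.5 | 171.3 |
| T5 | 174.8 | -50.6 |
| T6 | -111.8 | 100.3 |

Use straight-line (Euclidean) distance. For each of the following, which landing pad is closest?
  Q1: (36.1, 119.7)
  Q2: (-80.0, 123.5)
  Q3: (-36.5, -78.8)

Q1 at (36.1, 119.7):
  T2: √((-99.4)² + (-114.5)²) = √(9880.360 + 13110.250) = 151.6 m
  T3: √((90.5)² + (27.2)²) = √(8190.250 + 739.840) = 94.5 m
  T4: √((-4.6)² + (51.6)²) = √(21.160 + 2662.560) = 51.8 m
  T5: √((138.7)² + (-170.3)²) = √(19237.690 + 29002.090) = 219.6 m
  T6: √((-147.9)² + (-19.4)²) = √(21874.410 + 376.360) = 149.2 m
  → nearest: T4 (51.8 m)
Q2 at (-80.0, 123.5):
  T2: √((16.7)² + (-118.3)²) = √(278.890 + 13994.890) = 119.5 m
  T3: √((206.6)² + (23.4)²) = √(42683.560 + 547.560) = 207.9 m
  T4: √((111.5)² + (47.8)²) = √(12432.250 + 2284.840) = 121.3 m
  T5: √((254.8)² + (-174.1)²) = √(64923.040 + 30310.810) = 308.6 m
  T6: √((-31.8)² + (-23.2)²) = √(1011.240 + 538.240) = 39.4 m
  → nearest: T6 (39.4 m)
Q3 at (-36.5, -78.8):
  T2: √((-26.8)² + (84.0)²) = √(718.240 + 7056.000) = 88.2 m
  T3: √((163.1)² + (225.7)²) = √(26601.610 + 50940.490) = 278.5 m
  T4: √((68.0)² + (250.1)²) = √(4624.000 + 62550.010) = 259.2 m
  T5: √((211.3)² + (28.2)²) = √(44647.690 + 795.240) = 213.2 m
  T6: √((-75.3)² + (179.1)²) = √(5670.090 + 32076.810) = 194.3 m
  → nearest: T2 (88.2 m)

Q1→T4; Q2→T6; Q3→T2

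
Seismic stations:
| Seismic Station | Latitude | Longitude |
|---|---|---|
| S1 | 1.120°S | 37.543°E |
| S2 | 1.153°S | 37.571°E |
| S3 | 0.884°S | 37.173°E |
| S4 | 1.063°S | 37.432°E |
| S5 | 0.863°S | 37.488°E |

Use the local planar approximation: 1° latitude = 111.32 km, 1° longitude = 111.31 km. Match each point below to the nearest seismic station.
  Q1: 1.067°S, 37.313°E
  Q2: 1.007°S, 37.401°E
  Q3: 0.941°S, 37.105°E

Q1→S4; Q2→S4; Q3→S3

Q1 at 1.067°S, 37.313°E:
  S1: √((-0.053·111.32)² + (0.230·111.31)²) = √(34.80953 + 655.42656) = 26.272 km
  S2: √((-0.086·111.32)² + (0.258·111.31)²) = √(91.65229 + 824.72238) = 30.272 km
  S3: √((0.183·111.32)² + (-0.140·111.31)²) = √(415.00046 + 242.84236) = 25.648 km
  S4: √((0.004·111.32)² + (0.119·111.31)²) = √(0.19827 + 175.45360) = 13.253 km
  S5: √((0.204·111.32)² + (0.175·111.31)²) = √(515.71140 + 379.44118) = 29.919 km
  → nearest: S4 (13.253 km)
Q2 at 1.007°S, 37.401°E:
  S1: √((-0.113·111.32)² + (0.142·111.31)²) = √(158.23527 + 249.83027) = 20.201 km
  S2: √((-0.146·111.32)² + (0.170·111.31)²) = √(264.15091 + 358.06858) = 24.944 km
  S3: √((0.123·111.32)² + (-0.228·111.31)²) = √(187.48072 + 644.07740) = 28.837 km
  S4: √((-0.056·111.32)² + (0.031·111.31)²) = √(38.86176 + 11.90671) = 7.125 km
  S5: √((0.144·111.32)² + (0.087·111.31)²) = √(256.96346 + 93.77927) = 18.728 km
  → nearest: S4 (7.125 km)
Q3 at 0.941°S, 37.105°E:
  S1: √((-0.179·111.32)² + (0.438·111.31)²) = √(397.05663 + 2376.93106) = 52.669 km
  S2: √((-0.212·111.32)² + (0.466·111.31)²) = √(556.95245 + 2690.54462) = 56.987 km
  S3: √((0.057·111.32)² + (0.068·111.31)²) = √(40.26207 + 57.29097) = 9.877 km
  S4: √((-0.122·111.32)² + (0.327·111.31)²) = √(184.44465 + 1324.84134) = 38.850 km
  S5: √((0.078·111.32)² + (0.383·111.31)²) = √(75.39379 + 1817.46440) = 43.507 km
  → nearest: S3 (9.877 km)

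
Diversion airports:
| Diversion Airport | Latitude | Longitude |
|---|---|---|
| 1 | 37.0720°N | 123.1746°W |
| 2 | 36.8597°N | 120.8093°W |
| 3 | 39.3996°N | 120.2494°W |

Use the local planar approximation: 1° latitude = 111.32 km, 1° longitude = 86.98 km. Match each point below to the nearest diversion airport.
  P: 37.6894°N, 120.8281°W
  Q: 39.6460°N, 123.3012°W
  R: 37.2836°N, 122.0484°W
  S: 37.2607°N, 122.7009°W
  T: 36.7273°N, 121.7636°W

P→2; Q→3; R→1; S→1; T→2

P at 37.6894°N, 120.8281°W:
  1: √((-0.6174·111.32)² + (-2.3465·86.98)²) = √(4723.671042 + 41656.226276) = 215.3599 km
  2: √((-0.8297·111.32)² + (0.0188·86.98)²) = √(8530.776728 + 2.673958) = 92.3767 km
  3: √((1.7102·111.32)² + (0.5787·86.98)²) = √(36244.340313 + 2533.645044) = 196.9213 km
  → nearest: 2 (92.3767 km)
Q at 39.6460°N, 123.3012°W:
  1: √((-2.5740·111.32)² + (0.1266·86.98)²) = √(82103.842060 + 121.256832) = 286.7492 km
  2: √((-2.7863·111.32)² + (2.4919·86.98)²) = √(96205.997132 + 46978.595298) = 378.3974 km
  3: √((-0.2464·111.32)² + (3.0518·86.98)²) = √(752.363646 + 70461.347447) = 266.8590 km
  → nearest: 3 (266.8590 km)
R at 37.2836°N, 122.0484°W:
  1: √((-0.2116·111.32)² + (-1.1262·86.98)²) = √(554.852723 + 9595.549556) = 100.7492 km
  2: √((-0.4239·111.32)² + (1.2391·86.98)²) = √(2226.759062 + 11615.864054) = 117.6547 km
  3: √((2.1160·111.32)² + (1.7990·86.98)²) = √(55485.272342 + 24485.057788) = 282.7903 km
  → nearest: 1 (100.7492 km)
S at 37.2607°N, 122.7009°W:
  1: √((-0.1887·111.32)² + (-0.4737·86.98)²) = √(441.255565 + 1697.639908) = 46.2482 km
  2: √((-0.4010·111.32)² + (1.8916·86.98)²) = √(1992.668890 + 27070.571056) = 170.4794 km
  3: √((2.1389·111.32)² + (2.4515·86.98)²) = √(56692.728123 + 45467.659798) = 319.6254 km
  → nearest: 1 (46.2482 km)
T at 36.7273°N, 121.7636°W:
  1: √((0.3447·111.32)² + (-1.4110·86.98)²) = √(1472.410691 + 15062.353440) = 128.5876 km
  2: √((0.1324·111.32)² + (0.9543·86.98)²) = √(217.231282 + 6889.832349) = 84.3034 km
  3: √((2.6723·111.32)² + (1.5142·86.98)²) = √(88494.609803 + 17346.237581) = 325.3319 km
  → nearest: 2 (84.3034 km)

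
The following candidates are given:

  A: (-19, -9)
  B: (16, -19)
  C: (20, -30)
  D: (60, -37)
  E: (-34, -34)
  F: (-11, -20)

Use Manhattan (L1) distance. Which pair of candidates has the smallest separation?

Pairwise distances:
B–C: 15
A–F: 19
B–F: 28
E–F: 37
A–E: 40
C–F: 41
A–B: 45
C–D: 47
C–E: 58
A–C: 60
B–D: 62
B–E: 65
D–F: 88
D–E: 97
A–D: 107
Closest pair: B–C at 15.

B and C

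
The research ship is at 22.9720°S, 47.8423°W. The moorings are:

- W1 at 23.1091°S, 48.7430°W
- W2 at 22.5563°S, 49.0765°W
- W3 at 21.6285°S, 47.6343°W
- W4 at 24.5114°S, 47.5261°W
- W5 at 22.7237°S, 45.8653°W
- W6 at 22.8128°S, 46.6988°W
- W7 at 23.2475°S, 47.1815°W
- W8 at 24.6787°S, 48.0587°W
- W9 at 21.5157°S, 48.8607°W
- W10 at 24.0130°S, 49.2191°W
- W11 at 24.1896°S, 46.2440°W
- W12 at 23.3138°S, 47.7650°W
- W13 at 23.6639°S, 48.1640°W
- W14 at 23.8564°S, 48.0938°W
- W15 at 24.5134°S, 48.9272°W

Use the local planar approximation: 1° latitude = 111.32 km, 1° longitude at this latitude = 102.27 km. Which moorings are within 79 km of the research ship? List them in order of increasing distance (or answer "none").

Distances from 22.9720°S, 47.8423°W:
W1: 93.3704 km
W2: 134.4371 km
W3: 151.0636 km
W4: 174.3905 km
W5: 204.0684 km
W6: 118.2809 km
W7: 74.2134 km
W8: 191.2745 km
W9: 192.6888 km
W10: 182.3603 km
W11: 212.3453 km
W12: 38.8618 km
W13: 83.7548 km
W14: 101.7558 km
W15: 204.3359 km
Threshold 79 km: W12 (38.8618 km), W7 (74.2134 km) are within range.

W12, W7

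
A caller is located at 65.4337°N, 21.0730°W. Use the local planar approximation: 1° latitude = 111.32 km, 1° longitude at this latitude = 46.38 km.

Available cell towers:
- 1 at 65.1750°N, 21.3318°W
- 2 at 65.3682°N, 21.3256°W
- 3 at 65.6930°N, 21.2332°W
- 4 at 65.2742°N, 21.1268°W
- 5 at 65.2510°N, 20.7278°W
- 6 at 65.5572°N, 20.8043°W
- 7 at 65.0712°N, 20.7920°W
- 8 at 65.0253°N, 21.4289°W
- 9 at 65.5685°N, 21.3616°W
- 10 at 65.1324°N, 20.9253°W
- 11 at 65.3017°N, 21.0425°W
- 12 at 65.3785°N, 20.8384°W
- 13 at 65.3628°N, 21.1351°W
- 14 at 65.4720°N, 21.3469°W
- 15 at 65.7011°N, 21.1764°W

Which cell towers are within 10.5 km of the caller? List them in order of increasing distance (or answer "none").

Distances from 65.4337°N, 21.0730°W:
1: √((-0.2587·111.32)² + (-0.2588·46.38)²) = √(829.352681 + 144.075466) = 31.1998 km
2: √((-0.0655·111.32)² + (-0.2526·46.38)²) = √(53.165389 + 137.255002) = 13.7993 km
3: √((0.2593·111.32)² + (-0.1602·46.38)²) = √(833.204159 + 55.206029) = 29.8062 km
4: √((-0.1595·111.32)² + (-0.0538·46.38)²) = √(315.259201 + 6.226243) = 17.9300 km
5: √((-0.1827·111.32)² + (0.3452·46.38)²) = √(413.640915 + 256.332140) = 25.8838 km
6: √((0.1235·111.32)² + (0.2687·46.38)²) = √(189.008054 + 155.309071) = 18.5558 km
7: √((-0.3625·111.32)² + (0.2810·46.38)²) = √(1628.404962 + 169.853355) = 42.4059 km
8: √((-0.4084·111.32)² + (-0.3559·46.38)²) = √(2066.892370 + 272.469230) = 48.3669 km
9: √((0.1348·111.32)² + (-0.2886·46.38)²) = √(225.178115 + 179.165399) = 20.1083 km
10: √((-0.3013·111.32)² + (0.1477·46.38)²) = √(1124.979630 + 46.926966) = 34.2331 km
11: √((-0.1320·111.32)² + (0.0305·46.38)²) = √(215.920689 + 2.001065) = 14.7622 km
12: √((-0.0552·111.32)² + (0.2346·46.38)²) = √(37.759354 + 118.390677) = 12.4960 km
13: √((-0.0709·111.32)² + (-0.0621·46.38)²) = √(62.292945 + 8.295541) = 8.4017 km
14: √((0.0383·111.32)² + (-0.2739·46.38)²) = √(18.177910 + 161.378455) = 13.3999 km
15: √((0.2674·111.32)² + (-0.1034·46.38)²) = √(886.072384 + 22.998662) = 30.1508 km
Threshold 10.5 km: 13 (8.4017 km) is within range.

13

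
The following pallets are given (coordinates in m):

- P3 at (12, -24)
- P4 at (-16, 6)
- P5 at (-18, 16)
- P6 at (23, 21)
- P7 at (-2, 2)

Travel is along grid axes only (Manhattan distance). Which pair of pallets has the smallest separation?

P4 and P5

Pairwise distances:
P3–P4: |-28| + |30| = 28 + 30 = 58 m
P3–P5: |-30| + |40| = 30 + 40 = 70 m
P3–P6: |11| + |45| = 11 + 45 = 56 m
P3–P7: |-14| + |26| = 14 + 26 = 40 m
P4–P5: |-2| + |10| = 2 + 10 = 12 m
P4–P6: |39| + |15| = 39 + 15 = 54 m
P4–P7: |14| + |-4| = 14 + 4 = 18 m
P5–P6: |41| + |5| = 41 + 5 = 46 m
P5–P7: |16| + |-14| = 16 + 14 = 30 m
P6–P7: |-25| + |-19| = 25 + 19 = 44 m
Closest pair: P4–P5 at 12 m.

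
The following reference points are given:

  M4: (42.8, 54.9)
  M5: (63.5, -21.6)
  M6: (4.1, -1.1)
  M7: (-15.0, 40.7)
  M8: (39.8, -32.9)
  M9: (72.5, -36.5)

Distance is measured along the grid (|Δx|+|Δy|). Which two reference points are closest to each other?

Pairwise distances:
M4–M5: |20.7| + |-76.5| = 20.7 + 76.5 = 97.2
M4–M6: |-38.7| + |-56.0| = 38.7 + 56.0 = 94.7
M4–M7: |-57.8| + |-14.2| = 57.8 + 14.2 = 72.0
M4–M8: |-3.0| + |-87.8| = 3.0 + 87.8 = 90.8
M4–M9: |29.7| + |-91.4| = 29.7 + 91.4 = 121.1
M5–M6: |-59.4| + |20.5| = 59.4 + 20.5 = 79.9
M5–M7: |-78.5| + |62.3| = 78.5 + 62.3 = 140.8
M5–M8: |-23.7| + |-11.3| = 23.7 + 11.3 = 35.0
M5–M9: |9.0| + |-14.9| = 9.0 + 14.9 = 23.9
M6–M7: |-19.1| + |41.8| = 19.1 + 41.8 = 60.9
M6–M8: |35.7| + |-31.8| = 35.7 + 31.8 = 67.5
M6–M9: |68.4| + |-35.4| = 68.4 + 35.4 = 103.8
M7–M8: |54.8| + |-73.6| = 54.8 + 73.6 = 128.4
M7–M9: |87.5| + |-77.2| = 87.5 + 77.2 = 164.7
M8–M9: |32.7| + |-3.6| = 32.7 + 3.6 = 36.3
Closest pair: M5–M9 at 23.9.

M5 and M9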